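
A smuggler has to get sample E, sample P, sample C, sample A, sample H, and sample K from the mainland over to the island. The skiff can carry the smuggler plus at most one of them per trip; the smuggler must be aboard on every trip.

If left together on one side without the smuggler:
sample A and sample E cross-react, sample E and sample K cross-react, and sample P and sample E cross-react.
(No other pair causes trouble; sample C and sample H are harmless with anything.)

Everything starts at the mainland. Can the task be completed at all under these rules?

No

Following every safe sequence of crossings from the start, the most of the 6 that can be at the island as the skiff arrives there on crossings 1, 3, 5, 7 is 1, 2, 3, 4 respectively; the best ever achieved is 4 of 6.
From crossing 9 on, no configuration arises that was not already reachable earlier: only 36 distinct safe configurations (who is on which side, and where the skiff is) can ever be reached, none of them has everyone across, and every continuation just revisits them. So no valid plan exists.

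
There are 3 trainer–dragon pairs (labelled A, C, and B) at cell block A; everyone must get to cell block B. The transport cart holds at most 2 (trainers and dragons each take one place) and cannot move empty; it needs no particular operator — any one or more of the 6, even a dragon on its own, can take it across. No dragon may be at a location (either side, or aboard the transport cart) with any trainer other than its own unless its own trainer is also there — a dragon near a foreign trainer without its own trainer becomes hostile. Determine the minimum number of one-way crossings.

Counting alone: each trip to cell block B takes at most 2 across and each return brings at least 1 back, so after t trips out (and t−1 returns) at most 2t − (t−1) of the 6 are across; that first reaches 6 at t = 5, so at least 9 crossings are needed.
The safety rule pushes this higher. Following every safe sequence of crossings, the most of the 6 that can be at cell block B as the transport cart arrives there on crossing 9 is 5 — never all 6.
So no plan with fewer than 11 crossings exists, and this one achieves 11:
1. dragon A and trainer A cross → cell block B.
2. trainer A crosses ← cell block A.
3. dragon B and dragon C cross → cell block B.
4. dragon A crosses ← cell block A.
5. trainer B and trainer C cross → cell block B.
6. dragon C and trainer C cross ← cell block A.
7. trainer A and trainer C cross → cell block B.
8. dragon B crosses ← cell block A.
9. dragon A and dragon C cross → cell block B.
10. trainer B crosses ← cell block A.
11. dragon B and trainer B cross → cell block B.

11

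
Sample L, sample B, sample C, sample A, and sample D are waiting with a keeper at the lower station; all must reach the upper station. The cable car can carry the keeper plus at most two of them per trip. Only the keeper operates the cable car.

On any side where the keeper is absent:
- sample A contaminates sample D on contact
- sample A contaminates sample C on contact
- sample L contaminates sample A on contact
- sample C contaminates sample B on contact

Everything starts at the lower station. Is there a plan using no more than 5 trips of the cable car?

Yes — this plan uses 5 crossings (≤ 5):
1. Keeper goes to the upper station with sample A and sample B.
2. Keeper goes back to the lower station alone.
3. Keeper goes to the upper station with sample D and sample L.
4. Keeper goes back to the lower station with sample A.
5. Keeper goes to the upper station with sample A and sample C.

Yes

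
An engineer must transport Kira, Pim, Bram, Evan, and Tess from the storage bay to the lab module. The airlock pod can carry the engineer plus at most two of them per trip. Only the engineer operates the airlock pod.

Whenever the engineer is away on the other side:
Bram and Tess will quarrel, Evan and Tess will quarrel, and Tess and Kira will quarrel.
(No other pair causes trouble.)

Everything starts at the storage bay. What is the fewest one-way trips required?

5

Counting alone: the engineer can take at most 2 across per trip to the lab module, so moving all 5 needs at least 3 loaded trips out, with a return between consecutive ones — at least 5 crossings.
The plan below uses exactly 5 crossings, so it is optimal:
1. Engineer goes to the lab module with Kira and Tess.
2. Engineer goes back to the storage bay with Tess.
3. Engineer goes to the lab module with Bram and Evan.
4. Engineer goes back to the storage bay alone.
5. Engineer goes to the lab module with Pim and Tess.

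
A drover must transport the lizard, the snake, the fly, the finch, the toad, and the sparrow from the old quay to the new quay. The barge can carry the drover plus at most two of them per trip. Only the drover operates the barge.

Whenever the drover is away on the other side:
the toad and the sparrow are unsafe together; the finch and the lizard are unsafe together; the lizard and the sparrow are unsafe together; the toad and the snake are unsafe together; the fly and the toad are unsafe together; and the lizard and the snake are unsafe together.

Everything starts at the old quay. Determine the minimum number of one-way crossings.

7

Counting alone: the drover can take at most 2 across per trip to the new quay, so moving all 6 needs at least 3 loaded trips out, with a return between consecutive ones — at least 5 crossings.
The safety rule pushes this higher. Following every safe sequence of crossings, the most of the 6 that can be at the new quay as the barge arrives there on crossing 5 is 4 — never all 6.
So no plan with fewer than 7 crossings exists, and this one achieves 7:
1. Drover goes to the new quay with the lizard and the toad.
2. Drover goes back to the old quay alone.
3. Drover goes to the new quay with the fly and the snake.
4. Drover goes back to the old quay with the lizard and the toad.
5. Drover goes to the new quay with the finch and the sparrow.
6. Drover goes back to the old quay alone.
7. Drover goes to the new quay with the lizard and the toad.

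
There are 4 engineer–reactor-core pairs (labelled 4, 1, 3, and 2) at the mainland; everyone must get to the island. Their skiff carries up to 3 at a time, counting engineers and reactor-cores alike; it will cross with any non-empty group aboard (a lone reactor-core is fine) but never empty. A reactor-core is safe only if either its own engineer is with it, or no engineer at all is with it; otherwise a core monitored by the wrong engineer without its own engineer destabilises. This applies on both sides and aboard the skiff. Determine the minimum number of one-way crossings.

9

Counting alone: each trip to the island takes at most 3 across and each return brings at least 1 back, so after t trips out (and t−1 returns) at most 3t − (t−1) of the 8 are across; that first reaches 8 at t = 4, so at least 7 crossings are needed.
The safety rule pushes this higher. Following every safe sequence of crossings, the most of the 8 that can be at the island as the skiff arrives there on crossing 7 is 7 — never all 8.
So no plan with fewer than 9 crossings exists, and this one achieves 9:
1. engineer 4 and reactor-core 4 cross → the island.
2. engineer 4 crosses ← the mainland.
3. engineer 1, engineer 4, and reactor-core 1 cross → the island.
4. engineer 4 and reactor-core 4 cross ← the mainland.
5. engineer 2, engineer 3, and engineer 4 cross → the island.
6. reactor-core 1 crosses ← the mainland.
7. reactor-core 1 and reactor-core 4 cross → the island.
8. reactor-core 4 crosses ← the mainland.
9. reactor-core 2, reactor-core 3, and reactor-core 4 cross → the island.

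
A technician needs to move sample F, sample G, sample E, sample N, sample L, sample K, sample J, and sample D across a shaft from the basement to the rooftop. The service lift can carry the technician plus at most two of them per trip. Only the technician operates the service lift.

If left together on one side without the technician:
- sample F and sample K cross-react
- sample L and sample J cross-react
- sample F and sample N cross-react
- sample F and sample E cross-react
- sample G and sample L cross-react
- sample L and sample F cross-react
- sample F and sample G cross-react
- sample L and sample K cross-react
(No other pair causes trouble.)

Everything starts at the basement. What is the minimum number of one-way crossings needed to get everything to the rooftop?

Counting alone: the technician can take at most 2 across per trip to the rooftop, so moving all 8 needs at least 4 loaded trips out, with a return between consecutive ones — at least 7 crossings.
The safety rule pushes this higher. Following every safe sequence of crossings, the most of the 8 that can be at the rooftop as the service lift arrives there on crossings 7, 9, 11 is 5, 6, 7 respectively — never all 8.
So no plan with fewer than 13 crossings exists, and this one achieves 13:
1. Technician goes to the rooftop with sample F and sample L.
2. Technician goes back to the basement with sample F.
3. Technician goes to the rooftop with sample E and sample F.
4. Technician goes back to the basement with sample F.
5. Technician goes to the rooftop with sample F and sample N.
6. Technician goes back to the basement with sample F.
7. Technician goes to the rooftop with sample D and sample F.
8. Technician goes back to the basement with sample F.
9. Technician goes to the rooftop with sample G and sample K.
10. Technician goes back to the basement with sample L.
11. Technician goes to the rooftop with sample F and sample J.
12. Technician goes back to the basement with sample F.
13. Technician goes to the rooftop with sample F and sample L.

13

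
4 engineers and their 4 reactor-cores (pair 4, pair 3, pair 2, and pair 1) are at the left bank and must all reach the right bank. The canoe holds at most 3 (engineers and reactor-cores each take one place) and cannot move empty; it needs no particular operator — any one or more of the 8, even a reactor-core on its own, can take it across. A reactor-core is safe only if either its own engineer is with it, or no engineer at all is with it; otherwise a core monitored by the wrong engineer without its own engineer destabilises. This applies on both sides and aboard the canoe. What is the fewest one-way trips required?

Counting alone: each trip to the right bank takes at most 3 across and each return brings at least 1 back, so after t trips out (and t−1 returns) at most 3t − (t−1) of the 8 are across; that first reaches 8 at t = 4, so at least 7 crossings are needed.
The safety rule pushes this higher. Following every safe sequence of crossings, the most of the 8 that can be at the right bank as the canoe arrives there on crossing 7 is 7 — never all 8.
So no plan with fewer than 9 crossings exists, and this one achieves 9:
1. engineer 4 and reactor-core 4 cross → the right bank.
2. engineer 4 crosses ← the left bank.
3. engineer 3, engineer 4, and reactor-core 3 cross → the right bank.
4. engineer 4 and reactor-core 4 cross ← the left bank.
5. engineer 1, engineer 2, and engineer 4 cross → the right bank.
6. reactor-core 3 crosses ← the left bank.
7. reactor-core 3 and reactor-core 4 cross → the right bank.
8. reactor-core 4 crosses ← the left bank.
9. reactor-core 1, reactor-core 2, and reactor-core 4 cross → the right bank.

9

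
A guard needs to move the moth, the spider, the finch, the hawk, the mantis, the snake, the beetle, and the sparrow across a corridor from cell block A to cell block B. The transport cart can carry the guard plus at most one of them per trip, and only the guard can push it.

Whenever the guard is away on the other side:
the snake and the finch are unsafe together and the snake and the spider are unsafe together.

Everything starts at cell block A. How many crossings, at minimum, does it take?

Counting alone: the guard can take at most 1 across per trip to cell block B, so moving all 8 needs at least 8 loaded trips out, with a return between consecutive ones — at least 15 crossings.
The safety rule pushes this higher. Following every safe sequence of crossings, the most of the 8 that can be at cell block B as the transport cart arrives there on crossing 15 is 7 — never all 8.
So no plan with fewer than 17 crossings exists, and this one achieves 17:
1. Guard goes to cell block B with the snake.  [cell block A: the beetle, the finch, the hawk, the mantis, the moth, the sparrow, the spider | cell block B: the snake]
2. Guard goes back to cell block A alone.  [cell block A: the beetle, the finch, the hawk, the mantis, the moth, the sparrow, the spider | cell block B: the snake]
3. Guard goes to cell block B with the moth.  [cell block A: the beetle, the finch, the hawk, the mantis, the sparrow, the spider | cell block B: the moth, the snake]
4. Guard goes back to cell block A alone.  [cell block A: the beetle, the finch, the hawk, the mantis, the sparrow, the spider | cell block B: the moth, the snake]
5. Guard goes to cell block B with the spider.  [cell block A: the beetle, the finch, the hawk, the mantis, the sparrow | cell block B: the moth, the snake, the spider]
6. Guard goes back to cell block A with the snake.  [cell block A: the beetle, the finch, the hawk, the mantis, the snake, the sparrow | cell block B: the moth, the spider]
7. Guard goes to cell block B with the finch.  [cell block A: the beetle, the hawk, the mantis, the snake, the sparrow | cell block B: the finch, the moth, the spider]
8. Guard goes back to cell block A alone.  [cell block A: the beetle, the hawk, the mantis, the snake, the sparrow | cell block B: the finch, the moth, the spider]
9. Guard goes to cell block B with the hawk.  [cell block A: the beetle, the mantis, the snake, the sparrow | cell block B: the finch, the hawk, the moth, the spider]
10. Guard goes back to cell block A alone.  [cell block A: the beetle, the mantis, the snake, the sparrow | cell block B: the finch, the hawk, the moth, the spider]
11. Guard goes to cell block B with the mantis.  [cell block A: the beetle, the snake, the sparrow | cell block B: the finch, the hawk, the mantis, the moth, the spider]
12. Guard goes back to cell block A alone.  [cell block A: the beetle, the snake, the sparrow | cell block B: the finch, the hawk, the mantis, the moth, the spider]
13. Guard goes to cell block B with the beetle.  [cell block A: the snake, the sparrow | cell block B: the beetle, the finch, the hawk, the mantis, the moth, the spider]
14. Guard goes back to cell block A alone.  [cell block A: the snake, the sparrow | cell block B: the beetle, the finch, the hawk, the mantis, the moth, the spider]
15. Guard goes to cell block B with the sparrow.  [cell block A: the snake | cell block B: the beetle, the finch, the hawk, the mantis, the moth, the sparrow, the spider]
16. Guard goes back to cell block A alone.  [cell block A: the snake | cell block B: the beetle, the finch, the hawk, the mantis, the moth, the sparrow, the spider]
17. Guard goes to cell block B with the snake.  [cell block A: — | cell block B: the beetle, the finch, the hawk, the mantis, the moth, the snake, the sparrow, the spider]

17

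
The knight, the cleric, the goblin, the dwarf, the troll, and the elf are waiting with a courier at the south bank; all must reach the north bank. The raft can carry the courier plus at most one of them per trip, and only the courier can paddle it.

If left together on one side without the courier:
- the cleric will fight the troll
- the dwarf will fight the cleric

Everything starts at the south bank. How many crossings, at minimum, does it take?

13

Counting alone: the courier can take at most 1 across per trip to the north bank, so moving all 6 needs at least 6 loaded trips out, with a return between consecutive ones — at least 11 crossings.
The safety rule pushes this higher. Following every safe sequence of crossings, the most of the 6 that can be at the north bank as the raft arrives there on crossing 11 is 5 — never all 6.
So no plan with fewer than 13 crossings exists, and this one achieves 13:
1. Courier goes to the north bank with the cleric.  [the south bank: the dwarf, the elf, the goblin, the knight, the troll | the north bank: the cleric]
2. Courier goes back to the south bank alone.  [the south bank: the dwarf, the elf, the goblin, the knight, the troll | the north bank: the cleric]
3. Courier goes to the north bank with the knight.  [the south bank: the dwarf, the elf, the goblin, the troll | the north bank: the cleric, the knight]
4. Courier goes back to the south bank alone.  [the south bank: the dwarf, the elf, the goblin, the troll | the north bank: the cleric, the knight]
5. Courier goes to the north bank with the goblin.  [the south bank: the dwarf, the elf, the troll | the north bank: the cleric, the goblin, the knight]
6. Courier goes back to the south bank alone.  [the south bank: the dwarf, the elf, the troll | the north bank: the cleric, the goblin, the knight]
7. Courier goes to the north bank with the dwarf.  [the south bank: the elf, the troll | the north bank: the cleric, the dwarf, the goblin, the knight]
8. Courier goes back to the south bank with the cleric.  [the south bank: the cleric, the elf, the troll | the north bank: the dwarf, the goblin, the knight]
9. Courier goes to the north bank with the troll.  [the south bank: the cleric, the elf | the north bank: the dwarf, the goblin, the knight, the troll]
10. Courier goes back to the south bank alone.  [the south bank: the cleric, the elf | the north bank: the dwarf, the goblin, the knight, the troll]
11. Courier goes to the north bank with the elf.  [the south bank: the cleric | the north bank: the dwarf, the elf, the goblin, the knight, the troll]
12. Courier goes back to the south bank alone.  [the south bank: the cleric | the north bank: the dwarf, the elf, the goblin, the knight, the troll]
13. Courier goes to the north bank with the cleric.  [the south bank: — | the north bank: the cleric, the dwarf, the elf, the goblin, the knight, the troll]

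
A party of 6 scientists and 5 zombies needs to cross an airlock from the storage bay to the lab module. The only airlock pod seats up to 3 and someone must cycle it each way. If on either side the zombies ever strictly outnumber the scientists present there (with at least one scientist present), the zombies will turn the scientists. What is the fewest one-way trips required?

Counting alone: each trip to the lab module takes at most 3 across and each return brings at least 1 back, so after t trips out (and t−1 returns) at most 3t − (t−1) of the 11 are across; that first reaches 11 at t = 5, so at least 9 crossings are needed.
The plan below uses exactly 9 crossings, so it is optimal:
1. 3 zombies → the lab module.  (the storage bay: 6S 2Z; the lab module: 0S 3Z)
2. 1 zombie ← the storage bay.  (the storage bay: 6S 3Z; the lab module: 0S 2Z)
3. 3 scientists → the lab module.  (the storage bay: 3S 3Z; the lab module: 3S 2Z)
4. 1 scientist ← the storage bay.  (the storage bay: 4S 3Z; the lab module: 2S 2Z)
5. 2 scientists and 1 zombie → the lab module.  (the storage bay: 2S 2Z; the lab module: 4S 3Z)
6. 1 scientist ← the storage bay.  (the storage bay: 3S 2Z; the lab module: 3S 3Z)
7. 2 scientists and 1 zombie → the lab module.  (the storage bay: 1S 1Z; the lab module: 5S 4Z)
8. 1 scientist ← the storage bay.  (the storage bay: 2S 1Z; the lab module: 4S 4Z)
9. 2 scientists and 1 zombie → the lab module.  (the storage bay: 0S 0Z; the lab module: 6S 5Z)

9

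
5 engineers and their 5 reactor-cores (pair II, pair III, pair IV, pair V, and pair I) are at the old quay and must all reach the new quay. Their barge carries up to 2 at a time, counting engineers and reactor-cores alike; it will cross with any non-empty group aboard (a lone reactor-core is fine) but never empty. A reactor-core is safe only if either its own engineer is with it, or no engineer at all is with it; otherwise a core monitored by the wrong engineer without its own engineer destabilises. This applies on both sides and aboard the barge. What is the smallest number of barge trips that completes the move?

Following every safe sequence of crossings from the start, the most of the 10 that can be at the new quay as the barge arrives there on crossings 1, 3, 5, 7 is 2, 3, 4, 5 respectively; the best ever achieved is 5 of 10.
From crossing 9 on, no configuration arises that was not already reachable earlier: only 82 distinct safe configurations (who is on which side, and where the barge is) can ever be reached, none of them has everyone across, and every continuation just revisits them. So no valid plan exists.

impossible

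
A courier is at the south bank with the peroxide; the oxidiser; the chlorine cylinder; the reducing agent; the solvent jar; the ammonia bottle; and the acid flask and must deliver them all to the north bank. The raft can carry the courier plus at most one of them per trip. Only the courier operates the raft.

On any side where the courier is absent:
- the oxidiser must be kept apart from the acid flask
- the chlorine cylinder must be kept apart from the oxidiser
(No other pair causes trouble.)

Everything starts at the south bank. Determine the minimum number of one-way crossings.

Counting alone: the courier can take at most 1 across per trip to the north bank, so moving all 7 needs at least 7 loaded trips out, with a return between consecutive ones — at least 13 crossings.
The safety rule pushes this higher. Following every safe sequence of crossings, the most of the 7 that can be at the north bank as the raft arrives there on crossing 13 is 6 — never all 7.
So no plan with fewer than 15 crossings exists, and this one achieves 15:
1. Courier goes to the north bank with the oxidiser.  [the south bank: the acid flask, the ammonia bottle, the chlorine cylinder, the peroxide, the reducing agent, the solvent jar | the north bank: the oxidiser]
2. Courier goes back to the south bank alone.  [the south bank: the acid flask, the ammonia bottle, the chlorine cylinder, the peroxide, the reducing agent, the solvent jar | the north bank: the oxidiser]
3. Courier goes to the north bank with the peroxide.  [the south bank: the acid flask, the ammonia bottle, the chlorine cylinder, the reducing agent, the solvent jar | the north bank: the oxidiser, the peroxide]
4. Courier goes back to the south bank alone.  [the south bank: the acid flask, the ammonia bottle, the chlorine cylinder, the reducing agent, the solvent jar | the north bank: the oxidiser, the peroxide]
5. Courier goes to the north bank with the chlorine cylinder.  [the south bank: the acid flask, the ammonia bottle, the reducing agent, the solvent jar | the north bank: the chlorine cylinder, the oxidiser, the peroxide]
6. Courier goes back to the south bank with the oxidiser.  [the south bank: the acid flask, the ammonia bottle, the oxidiser, the reducing agent, the solvent jar | the north bank: the chlorine cylinder, the peroxide]
7. Courier goes to the north bank with the acid flask.  [the south bank: the ammonia bottle, the oxidiser, the reducing agent, the solvent jar | the north bank: the acid flask, the chlorine cylinder, the peroxide]
8. Courier goes back to the south bank alone.  [the south bank: the ammonia bottle, the oxidiser, the reducing agent, the solvent jar | the north bank: the acid flask, the chlorine cylinder, the peroxide]
9. Courier goes to the north bank with the reducing agent.  [the south bank: the ammonia bottle, the oxidiser, the solvent jar | the north bank: the acid flask, the chlorine cylinder, the peroxide, the reducing agent]
10. Courier goes back to the south bank alone.  [the south bank: the ammonia bottle, the oxidiser, the solvent jar | the north bank: the acid flask, the chlorine cylinder, the peroxide, the reducing agent]
11. Courier goes to the north bank with the solvent jar.  [the south bank: the ammonia bottle, the oxidiser | the north bank: the acid flask, the chlorine cylinder, the peroxide, the reducing agent, the solvent jar]
12. Courier goes back to the south bank alone.  [the south bank: the ammonia bottle, the oxidiser | the north bank: the acid flask, the chlorine cylinder, the peroxide, the reducing agent, the solvent jar]
13. Courier goes to the north bank with the ammonia bottle.  [the south bank: the oxidiser | the north bank: the acid flask, the ammonia bottle, the chlorine cylinder, the peroxide, the reducing agent, the solvent jar]
14. Courier goes back to the south bank alone.  [the south bank: the oxidiser | the north bank: the acid flask, the ammonia bottle, the chlorine cylinder, the peroxide, the reducing agent, the solvent jar]
15. Courier goes to the north bank with the oxidiser.  [the south bank: — | the north bank: the acid flask, the ammonia bottle, the chlorine cylinder, the oxidiser, the peroxide, the reducing agent, the solvent jar]

15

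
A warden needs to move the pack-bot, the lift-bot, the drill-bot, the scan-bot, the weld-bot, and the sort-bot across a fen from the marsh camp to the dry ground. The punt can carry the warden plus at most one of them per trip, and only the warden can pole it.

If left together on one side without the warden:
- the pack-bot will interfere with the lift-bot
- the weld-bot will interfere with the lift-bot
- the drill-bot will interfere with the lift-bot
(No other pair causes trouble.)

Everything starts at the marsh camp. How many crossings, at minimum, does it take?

impossible

Following every safe sequence of crossings from the start, the most of the 6 that can be at the dry ground as the punt arrives there on crossings 1, 3, 5, 7 is 1, 2, 3, 4 respectively; the best ever achieved is 4 of 6.
From crossing 9 on, no configuration arises that was not already reachable earlier: only 36 distinct safe configurations (who is on which side, and where the punt is) can ever be reached, none of them has everyone across, and every continuation just revisits them. So no valid plan exists.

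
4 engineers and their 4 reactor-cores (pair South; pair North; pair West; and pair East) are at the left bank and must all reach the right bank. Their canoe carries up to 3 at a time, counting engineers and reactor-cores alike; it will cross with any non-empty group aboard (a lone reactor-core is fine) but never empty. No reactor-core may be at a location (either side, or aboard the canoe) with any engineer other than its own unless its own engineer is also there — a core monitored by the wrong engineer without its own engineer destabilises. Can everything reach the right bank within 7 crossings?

Counting alone: each trip to the right bank takes at most 3 across and each return brings at least 1 back, so after t trips out (and t−1 returns) at most 3t − (t−1) of the 8 are across; that first reaches 8 at t = 4, so at least 7 crossings are needed.
The safety rule pushes this higher. Following every safe sequence of crossings, the most of the 8 that can be at the right bank as the canoe arrives there on crossing 7 is 7 — never all 8.
So the move cannot be finished within 7 crossings. (The shortest complete plan takes 9:)
1. engineer South and reactor-core South cross → the right bank.
2. engineer South crosses ← the left bank.
3. engineer North, engineer South, and reactor-core North cross → the right bank.
4. engineer South and reactor-core South cross ← the left bank.
5. engineer East, engineer South, and engineer West cross → the right bank.
6. reactor-core North crosses ← the left bank.
7. reactor-core North and reactor-core South cross → the right bank.
8. reactor-core South crosses ← the left bank.
9. reactor-core East, reactor-core South, and reactor-core West cross → the right bank.

No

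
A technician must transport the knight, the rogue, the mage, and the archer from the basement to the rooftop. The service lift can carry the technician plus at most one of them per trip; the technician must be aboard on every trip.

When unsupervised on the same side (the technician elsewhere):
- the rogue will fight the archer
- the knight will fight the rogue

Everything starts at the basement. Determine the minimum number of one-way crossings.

Counting alone: the technician can take at most 1 across per trip to the rooftop, so moving all 4 needs at least 4 loaded trips out, with a return between consecutive ones — at least 7 crossings.
The safety rule pushes this higher. Following every safe sequence of crossings, the most of the 4 that can be at the rooftop as the service lift arrives there on crossing 7 is 3 — never all 4.
So no plan with fewer than 9 crossings exists, and this one achieves 9:
1. Technician goes to the rooftop with the rogue.  [the basement: the archer, the knight, the mage | the rooftop: the rogue]
2. Technician goes back to the basement alone.  [the basement: the archer, the knight, the mage | the rooftop: the rogue]
3. Technician goes to the rooftop with the knight.  [the basement: the archer, the mage | the rooftop: the knight, the rogue]
4. Technician goes back to the basement with the rogue.  [the basement: the archer, the mage, the rogue | the rooftop: the knight]
5. Technician goes to the rooftop with the archer.  [the basement: the mage, the rogue | the rooftop: the archer, the knight]
6. Technician goes back to the basement alone.  [the basement: the mage, the rogue | the rooftop: the archer, the knight]
7. Technician goes to the rooftop with the mage.  [the basement: the rogue | the rooftop: the archer, the knight, the mage]
8. Technician goes back to the basement alone.  [the basement: the rogue | the rooftop: the archer, the knight, the mage]
9. Technician goes to the rooftop with the rogue.  [the basement: — | the rooftop: the archer, the knight, the mage, the rogue]

9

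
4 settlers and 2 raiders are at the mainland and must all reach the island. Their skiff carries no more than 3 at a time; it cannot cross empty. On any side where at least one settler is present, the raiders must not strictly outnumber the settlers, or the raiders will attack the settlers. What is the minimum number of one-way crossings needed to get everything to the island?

5

Counting alone: each trip to the island takes at most 3 across and each return brings at least 1 back, so after t trips out (and t−1 returns) at most 3t − (t−1) of the 6 are across; that first reaches 6 at t = 3, so at least 5 crossings are needed.
The plan below uses exactly 5 crossings, so it is optimal:
1. 2 raiders → the island.  (the mainland: 4S 0R; the island: 0S 2R)
2. 1 raider ← the mainland.  (the mainland: 4S 1R; the island: 0S 1R)
3. 2 settlers and 1 raider → the island.  (the mainland: 2S 0R; the island: 2S 2R)
4. 1 raider ← the mainland.  (the mainland: 2S 1R; the island: 2S 1R)
5. 2 settlers and 1 raider → the island.  (the mainland: 0S 0R; the island: 4S 2R)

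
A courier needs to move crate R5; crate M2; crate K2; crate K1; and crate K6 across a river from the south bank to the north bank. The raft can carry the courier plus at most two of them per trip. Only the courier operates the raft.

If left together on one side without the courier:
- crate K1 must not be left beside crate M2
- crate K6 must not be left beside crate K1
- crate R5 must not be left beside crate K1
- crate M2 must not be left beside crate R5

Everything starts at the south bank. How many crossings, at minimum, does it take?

7

Counting alone: the courier can take at most 2 across per trip to the north bank, so moving all 5 needs at least 3 loaded trips out, with a return between consecutive ones — at least 5 crossings.
The safety rule pushes this higher. Following every safe sequence of crossings, the most of the 5 that can be at the north bank as the raft arrives there on crossing 5 is 4 — never all 5.
So no plan with fewer than 7 crossings exists, and this one achieves 7:
1. Courier goes to the north bank with crate K1 and crate R5.
2. Courier goes back to the south bank with crate R5.
3. Courier goes to the north bank with crate K2 and crate R5.
4. Courier goes back to the south bank with crate R5.
5. Courier goes to the north bank with crate K6 and crate R5.
6. Courier goes back to the south bank with crate K1.
7. Courier goes to the north bank with crate K1 and crate M2.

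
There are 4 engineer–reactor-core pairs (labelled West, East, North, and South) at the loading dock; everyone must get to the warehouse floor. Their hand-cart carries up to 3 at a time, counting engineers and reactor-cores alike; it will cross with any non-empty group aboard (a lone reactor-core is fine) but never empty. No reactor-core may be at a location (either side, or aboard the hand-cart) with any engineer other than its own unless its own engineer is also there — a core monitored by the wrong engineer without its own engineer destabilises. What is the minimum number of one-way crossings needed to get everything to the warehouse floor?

9

Counting alone: each trip to the warehouse floor takes at most 3 across and each return brings at least 1 back, so after t trips out (and t−1 returns) at most 3t − (t−1) of the 8 are across; that first reaches 8 at t = 4, so at least 7 crossings are needed.
The safety rule pushes this higher. Following every safe sequence of crossings, the most of the 8 that can be at the warehouse floor as the hand-cart arrives there on crossing 7 is 7 — never all 8.
So no plan with fewer than 9 crossings exists, and this one achieves 9:
1. engineer West and reactor-core West cross → the warehouse floor.
2. engineer West crosses ← the loading dock.
3. engineer East, engineer West, and reactor-core East cross → the warehouse floor.
4. engineer West and reactor-core West cross ← the loading dock.
5. engineer North, engineer South, and engineer West cross → the warehouse floor.
6. reactor-core East crosses ← the loading dock.
7. reactor-core East and reactor-core West cross → the warehouse floor.
8. reactor-core West crosses ← the loading dock.
9. reactor-core North, reactor-core South, and reactor-core West cross → the warehouse floor.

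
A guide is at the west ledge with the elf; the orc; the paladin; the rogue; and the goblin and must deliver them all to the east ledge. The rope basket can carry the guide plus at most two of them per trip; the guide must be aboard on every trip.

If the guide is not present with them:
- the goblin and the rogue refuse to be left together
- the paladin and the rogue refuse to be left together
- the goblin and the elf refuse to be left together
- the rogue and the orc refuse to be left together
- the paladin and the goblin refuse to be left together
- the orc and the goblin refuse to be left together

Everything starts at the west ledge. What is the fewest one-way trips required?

7

Counting alone: the guide can take at most 2 across per trip to the east ledge, so moving all 5 needs at least 3 loaded trips out, with a return between consecutive ones — at least 5 crossings.
The safety rule pushes this higher. Following every safe sequence of crossings, the most of the 5 that can be at the east ledge as the rope basket arrives there on crossing 5 is 4 — never all 5.
So no plan with fewer than 7 crossings exists, and this one achieves 7:
1. Guide goes to the east ledge with the goblin and the rogue.  [the west ledge: the elf, the orc, the paladin | the east ledge: the goblin, the rogue]
2. Guide goes back to the west ledge with the rogue.  [the west ledge: the elf, the orc, the paladin, the rogue | the east ledge: the goblin]
3. Guide goes to the east ledge with the elf and the rogue.  [the west ledge: the orc, the paladin | the east ledge: the elf, the goblin, the rogue]
4. Guide goes back to the west ledge with the goblin.  [the west ledge: the goblin, the orc, the paladin | the east ledge: the elf, the rogue]
5. Guide goes to the east ledge with the orc and the paladin.  [the west ledge: the goblin | the east ledge: the elf, the orc, the paladin, the rogue]
6. Guide goes back to the west ledge with the rogue.  [the west ledge: the goblin, the rogue | the east ledge: the elf, the orc, the paladin]
7. Guide goes to the east ledge with the goblin and the rogue.  [the west ledge: — | the east ledge: the elf, the goblin, the orc, the paladin, the rogue]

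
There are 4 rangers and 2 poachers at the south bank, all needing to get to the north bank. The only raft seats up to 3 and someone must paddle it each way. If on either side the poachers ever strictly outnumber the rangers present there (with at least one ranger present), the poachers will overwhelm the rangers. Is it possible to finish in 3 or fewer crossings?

Counting alone: each trip to the north bank takes at most 3 across and each return brings at least 1 back, so after t trips out (and t−1 returns) at most 3t − (t−1) of the 6 are across; that first reaches 6 at t = 3, so at least 5 crossings are needed.
Since 3 < 5, 3 crossings cannot be enough. (The shortest complete plan in fact takes 5:)
1. 2 poachers → the north bank.  (the south bank: 4R 0P; the north bank: 0R 2P)
2. 1 poacher ← the south bank.  (the south bank: 4R 1P; the north bank: 0R 1P)
3. 2 rangers and 1 poacher → the north bank.  (the south bank: 2R 0P; the north bank: 2R 2P)
4. 1 poacher ← the south bank.  (the south bank: 2R 1P; the north bank: 2R 1P)
5. 2 rangers and 1 poacher → the north bank.  (the south bank: 0R 0P; the north bank: 4R 2P)

No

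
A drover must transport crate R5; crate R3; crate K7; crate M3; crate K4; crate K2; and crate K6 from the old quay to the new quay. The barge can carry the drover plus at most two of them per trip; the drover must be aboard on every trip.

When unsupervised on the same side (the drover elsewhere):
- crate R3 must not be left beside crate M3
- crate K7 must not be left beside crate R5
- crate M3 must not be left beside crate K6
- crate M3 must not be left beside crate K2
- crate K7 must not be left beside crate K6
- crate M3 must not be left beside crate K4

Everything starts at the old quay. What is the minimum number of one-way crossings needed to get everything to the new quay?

9

Counting alone: the drover can take at most 2 across per trip to the new quay, so moving all 7 needs at least 4 loaded trips out, with a return between consecutive ones — at least 7 crossings.
The safety rule pushes this higher. Following every safe sequence of crossings, the most of the 7 that can be at the new quay as the barge arrives there on crossing 7 is 6 — never all 7.
So no plan with fewer than 9 crossings exists, and this one achieves 9:
1. Drover goes to the new quay with crate K7 and crate M3.
2. Drover goes back to the old quay alone.
3. Drover goes to the new quay with crate R5.
4. Drover goes back to the old quay with crate K7.
5. Drover goes to the new quay with crate K6 and crate R3.
6. Drover goes back to the old quay with crate M3.
7. Drover goes to the new quay with crate K2 and crate K4.
8. Drover goes back to the old quay alone.
9. Drover goes to the new quay with crate K7 and crate M3.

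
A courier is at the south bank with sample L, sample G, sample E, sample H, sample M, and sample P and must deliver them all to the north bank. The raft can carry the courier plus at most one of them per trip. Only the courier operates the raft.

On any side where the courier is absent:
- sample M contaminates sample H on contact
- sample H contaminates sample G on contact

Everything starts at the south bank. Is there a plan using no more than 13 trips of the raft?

Yes

Yes — this plan uses 13 crossings (≤ 13):
1. Courier goes to the north bank with sample H.  [the south bank: sample E, sample G, sample L, sample M, sample P | the north bank: sample H]
2. Courier goes back to the south bank alone.  [the south bank: sample E, sample G, sample L, sample M, sample P | the north bank: sample H]
3. Courier goes to the north bank with sample L.  [the south bank: sample E, sample G, sample M, sample P | the north bank: sample H, sample L]
4. Courier goes back to the south bank alone.  [the south bank: sample E, sample G, sample M, sample P | the north bank: sample H, sample L]
5. Courier goes to the north bank with sample G.  [the south bank: sample E, sample M, sample P | the north bank: sample G, sample H, sample L]
6. Courier goes back to the south bank with sample H.  [the south bank: sample E, sample H, sample M, sample P | the north bank: sample G, sample L]
7. Courier goes to the north bank with sample M.  [the south bank: sample E, sample H, sample P | the north bank: sample G, sample L, sample M]
8. Courier goes back to the south bank alone.  [the south bank: sample E, sample H, sample P | the north bank: sample G, sample L, sample M]
9. Courier goes to the north bank with sample E.  [the south bank: sample H, sample P | the north bank: sample E, sample G, sample L, sample M]
10. Courier goes back to the south bank alone.  [the south bank: sample H, sample P | the north bank: sample E, sample G, sample L, sample M]
11. Courier goes to the north bank with sample P.  [the south bank: sample H | the north bank: sample E, sample G, sample L, sample M, sample P]
12. Courier goes back to the south bank alone.  [the south bank: sample H | the north bank: sample E, sample G, sample L, sample M, sample P]
13. Courier goes to the north bank with sample H.  [the south bank: — | the north bank: sample E, sample G, sample H, sample L, sample M, sample P]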